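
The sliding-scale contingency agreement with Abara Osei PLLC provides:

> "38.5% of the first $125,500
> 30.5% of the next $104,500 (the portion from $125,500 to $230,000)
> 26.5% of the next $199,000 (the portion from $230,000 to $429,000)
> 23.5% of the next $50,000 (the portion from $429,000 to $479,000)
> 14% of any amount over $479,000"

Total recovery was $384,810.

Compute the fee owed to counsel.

$121,214.65

First $125,500 at 38.5% = $48,317.50
Next $104,500 at 30.5% = $31,872.50
Remaining $154,810 at 26.5% = $41,024.65
Fee: $48,317.50 + $31,872.50 + $41,024.65 = $121,214.65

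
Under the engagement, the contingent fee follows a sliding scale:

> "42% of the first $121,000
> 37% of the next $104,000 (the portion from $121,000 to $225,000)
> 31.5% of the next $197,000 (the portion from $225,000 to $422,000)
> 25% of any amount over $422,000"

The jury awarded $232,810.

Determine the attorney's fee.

$91,760.15

First $121,000 at 42% = $50,820.00
Next $104,000 at 37% = $38,480.00
Remaining $7,810 at 31.5% = $2,460.15
Fee: $50,820.00 + $38,480.00 + $2,460.15 = $91,760.15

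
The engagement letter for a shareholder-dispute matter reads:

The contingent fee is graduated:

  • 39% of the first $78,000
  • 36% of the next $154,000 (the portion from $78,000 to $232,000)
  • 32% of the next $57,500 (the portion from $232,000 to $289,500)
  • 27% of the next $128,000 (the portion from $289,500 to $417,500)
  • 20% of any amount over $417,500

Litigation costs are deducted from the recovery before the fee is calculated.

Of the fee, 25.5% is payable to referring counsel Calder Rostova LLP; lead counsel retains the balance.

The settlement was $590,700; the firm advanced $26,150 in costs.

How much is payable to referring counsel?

$42,898.65

Fee base (net of costs): $590,700 − $26,150 = $564,550
First $78,000 at 39% = $30,420.00
Next $154,000 at 36% = $55,440.00
Next $57,500 at 32% = $18,400.00
Next $128,000 at 27% = $34,560.00
Remaining $147,050 at 20% = $29,410.00
Fee: $30,420.00 + $55,440.00 + $18,400.00 + $34,560.00 + $29,410.00 = $168,230.00
Referral share: 25.5% of $168,230.00 = $42,898.65; lead counsel retains $168,230.00 − $42,898.65 = $125,331.35.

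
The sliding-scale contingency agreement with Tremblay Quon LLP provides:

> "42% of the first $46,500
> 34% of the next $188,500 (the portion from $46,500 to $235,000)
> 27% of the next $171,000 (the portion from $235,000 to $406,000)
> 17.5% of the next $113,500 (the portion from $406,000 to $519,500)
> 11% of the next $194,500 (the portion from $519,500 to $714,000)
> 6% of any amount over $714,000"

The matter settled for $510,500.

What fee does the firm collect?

First $46,500 at 42% = $19,530.00
Next $188,500 at 34% = $64,090.00
Next $171,000 at 27% = $46,170.00
Remaining $104,500 at 17.5% = $18,287.50
Fee: $19,530.00 + $64,090.00 + $46,170.00 + $18,287.50 = $148,077.50

$148,077.50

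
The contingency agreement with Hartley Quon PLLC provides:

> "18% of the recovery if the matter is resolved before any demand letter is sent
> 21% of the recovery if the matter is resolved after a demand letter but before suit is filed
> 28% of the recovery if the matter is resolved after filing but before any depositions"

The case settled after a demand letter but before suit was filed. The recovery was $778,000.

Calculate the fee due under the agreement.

The matter settled after a demand letter but before suit was filed, so the 21% rate applies.
$778,000 × 21% = $163,380.00

$163,380.00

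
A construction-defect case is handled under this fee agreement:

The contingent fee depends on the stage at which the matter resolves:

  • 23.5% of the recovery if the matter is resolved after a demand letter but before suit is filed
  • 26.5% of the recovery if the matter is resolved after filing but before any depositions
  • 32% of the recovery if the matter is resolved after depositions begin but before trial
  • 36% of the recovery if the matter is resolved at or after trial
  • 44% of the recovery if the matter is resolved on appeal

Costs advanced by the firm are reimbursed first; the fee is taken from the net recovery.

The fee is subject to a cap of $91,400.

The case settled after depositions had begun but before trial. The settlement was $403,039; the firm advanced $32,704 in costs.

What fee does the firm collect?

Fee base (net of costs): $403,039 − $32,704 = $370,335
The matter settled after depositions had begun but before trial, so the 32% rate applies.
$370,335 × 32% = $118,507.20
$118,507.20 exceeds the $91,400 cap, so the fee is capped at $91,400.00.

$91,400.00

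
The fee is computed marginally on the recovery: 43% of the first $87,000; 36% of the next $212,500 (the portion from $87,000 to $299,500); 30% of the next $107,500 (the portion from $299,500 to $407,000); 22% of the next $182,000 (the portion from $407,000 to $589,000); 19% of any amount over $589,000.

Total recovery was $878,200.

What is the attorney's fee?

First $87,000 at 43% = $37,410.00
Next $212,500 at 36% = $76,500.00
Next $107,500 at 30% = $32,250.00
Next $182,000 at 22% = $40,040.00
Remaining $289,200 at 19% = $54,948.00
Fee: $37,410.00 + $76,500.00 + $32,250.00 + $40,040.00 + $54,948.00 = $241,148.00

$241,148.00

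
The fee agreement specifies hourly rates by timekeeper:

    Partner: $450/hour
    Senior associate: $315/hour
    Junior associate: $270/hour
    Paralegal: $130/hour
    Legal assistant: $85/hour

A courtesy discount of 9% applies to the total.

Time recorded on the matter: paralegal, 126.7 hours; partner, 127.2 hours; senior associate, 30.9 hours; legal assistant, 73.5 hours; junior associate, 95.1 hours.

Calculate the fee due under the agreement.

$104,985.79

Partner: 127.2 × $450 = $57,240.00
Senior associate: 30.9 × $315 = $9,733.50
Junior associate: 95.1 × $270 = $25,677.00
Paralegal: 126.7 × $130 = $16,471.00
Legal assistant: 73.5 × $85 = $6,247.50
Subtotal: $115,369.00
Less 9% discount: −$10,383.21
Total: $115,369.00 − $10,383.21 = $104,985.79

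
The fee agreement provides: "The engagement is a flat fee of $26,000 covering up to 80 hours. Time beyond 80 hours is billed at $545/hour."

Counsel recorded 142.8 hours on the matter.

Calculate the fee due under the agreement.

$60,226.00

Flat fee: $26,000.00
Excess hours: 142.8 − 80 = 62.8
Overrun: 62.8 × $545 = $34,226.00
Total: $26,000.00 + $34,226.00 = $60,226.00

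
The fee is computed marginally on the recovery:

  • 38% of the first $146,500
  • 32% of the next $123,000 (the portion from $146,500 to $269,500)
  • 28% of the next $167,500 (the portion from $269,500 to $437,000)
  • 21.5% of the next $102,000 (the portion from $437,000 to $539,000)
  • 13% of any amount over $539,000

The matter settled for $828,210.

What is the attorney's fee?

First $146,500 at 38% = $55,670.00
Next $123,000 at 32% = $39,360.00
Next $167,500 at 28% = $46,900.00
Next $102,000 at 21.5% = $21,930.00
Remaining $289,210 at 13% = $37,597.30
Fee: $55,670.00 + $39,360.00 + $46,900.00 + $21,930.00 + $37,597.30 = $201,457.30

$201,457.30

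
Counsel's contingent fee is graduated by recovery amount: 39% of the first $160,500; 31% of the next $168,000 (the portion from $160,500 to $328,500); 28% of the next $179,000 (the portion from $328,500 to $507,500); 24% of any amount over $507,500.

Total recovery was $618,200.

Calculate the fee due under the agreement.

$191,363.00

First $160,500 at 39% = $62,595.00
Next $168,000 at 31% = $52,080.00
Next $179,000 at 28% = $50,120.00
Remaining $110,700 at 24% = $26,568.00
Fee: $62,595.00 + $52,080.00 + $50,120.00 + $26,568.00 = $191,363.00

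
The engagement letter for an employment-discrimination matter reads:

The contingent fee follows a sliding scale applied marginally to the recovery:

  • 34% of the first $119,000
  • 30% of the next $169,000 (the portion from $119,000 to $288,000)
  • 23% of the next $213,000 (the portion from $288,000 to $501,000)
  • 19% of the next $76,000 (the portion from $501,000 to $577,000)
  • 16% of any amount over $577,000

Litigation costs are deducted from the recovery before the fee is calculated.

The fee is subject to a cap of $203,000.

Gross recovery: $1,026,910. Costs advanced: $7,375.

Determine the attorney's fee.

Fee base (net of costs): $1,026,910 − $7,375 = $1,019,535
First $119,000 at 34% = $40,460.00
Next $169,000 at 30% = $50,700.00
Next $213,000 at 23% = $48,990.00
Next $76,000 at 19% = $14,440.00
Remaining $442,535 at 16% = $70,805.60
Fee: $40,460.00 + $50,700.00 + $48,990.00 + $14,440.00 + $70,805.60 = $225,395.60
$225,395.60 exceeds the $203,000 cap, so the fee is capped at $203,000.00.

$203,000.00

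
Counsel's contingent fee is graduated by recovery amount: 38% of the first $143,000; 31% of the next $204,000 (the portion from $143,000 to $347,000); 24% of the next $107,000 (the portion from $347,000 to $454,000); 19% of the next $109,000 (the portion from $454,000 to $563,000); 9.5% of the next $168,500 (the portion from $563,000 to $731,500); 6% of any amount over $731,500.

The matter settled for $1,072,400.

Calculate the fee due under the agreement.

First $143,000 at 38% = $54,340.00
Next $204,000 at 31% = $63,240.00
Next $107,000 at 24% = $25,680.00
Next $109,000 at 19% = $20,710.00
Next $168,500 at 9.5% = $16,007.50
Remaining $340,900 at 6% = $20,454.00
Fee: $54,340.00 + $63,240.00 + $25,680.00 + $20,710.00 + $16,007.50 + $20,454.00 = $200,431.50

$200,431.50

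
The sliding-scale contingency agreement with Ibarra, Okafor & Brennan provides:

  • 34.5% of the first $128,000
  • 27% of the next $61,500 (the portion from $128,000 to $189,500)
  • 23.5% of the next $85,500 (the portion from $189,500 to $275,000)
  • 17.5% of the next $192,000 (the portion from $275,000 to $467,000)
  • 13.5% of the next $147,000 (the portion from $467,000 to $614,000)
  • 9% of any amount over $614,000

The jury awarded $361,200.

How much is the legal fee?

First $128,000 at 34.5% = $44,160.00
Next $61,500 at 27% = $16,605.00
Next $85,500 at 23.5% = $20,092.50
Remaining $86,200 at 17.5% = $15,085.00
Fee: $44,160.00 + $16,605.00 + $20,092.50 + $15,085.00 = $95,942.50

$95,942.50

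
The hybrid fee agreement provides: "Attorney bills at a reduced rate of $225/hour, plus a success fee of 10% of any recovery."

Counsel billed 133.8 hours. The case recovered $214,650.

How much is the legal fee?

Hourly: 133.8 × $225 = $30,105.00
Success fee: 10% of $214,650 = $21,465.00
Total: $30,105.00 + $21,465.00 = $51,570.00

$51,570.00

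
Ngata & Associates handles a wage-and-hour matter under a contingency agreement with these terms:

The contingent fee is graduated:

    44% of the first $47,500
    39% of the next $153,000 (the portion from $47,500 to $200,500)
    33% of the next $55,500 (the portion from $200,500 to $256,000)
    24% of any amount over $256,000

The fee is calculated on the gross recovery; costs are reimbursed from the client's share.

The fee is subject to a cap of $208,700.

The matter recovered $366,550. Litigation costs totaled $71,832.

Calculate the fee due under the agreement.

Fee base is the gross recovery, $366,550; costs are reimbursed separately.
First $47,500 at 44% = $20,900.00
Next $153,000 at 39% = $59,670.00
Next $55,500 at 33% = $18,315.00
Remaining $110,550 at 24% = $26,532.00
Fee: $20,900.00 + $59,670.00 + $18,315.00 + $26,532.00 = $125,417.00
$125,417.00 is under the $208,700 cap.

$125,417.00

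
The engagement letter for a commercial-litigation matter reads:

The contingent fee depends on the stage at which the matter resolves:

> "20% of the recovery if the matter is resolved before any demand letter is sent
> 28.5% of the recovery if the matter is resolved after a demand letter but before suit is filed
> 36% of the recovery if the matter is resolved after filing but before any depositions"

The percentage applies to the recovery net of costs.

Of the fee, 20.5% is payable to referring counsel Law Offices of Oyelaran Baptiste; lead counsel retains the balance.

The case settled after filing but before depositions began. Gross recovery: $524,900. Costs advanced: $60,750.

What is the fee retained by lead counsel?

$132,839.73

Fee base (net of costs): $524,900 − $60,750 = $464,150
The matter settled after filing but before depositions began, so the 36% rate applies.
$464,150 × 36% = $167,094.00
Referral share: 20.5% of $167,094.00 = $34,254.27; lead counsel retains $167,094.00 − $34,254.27 = $132,839.73.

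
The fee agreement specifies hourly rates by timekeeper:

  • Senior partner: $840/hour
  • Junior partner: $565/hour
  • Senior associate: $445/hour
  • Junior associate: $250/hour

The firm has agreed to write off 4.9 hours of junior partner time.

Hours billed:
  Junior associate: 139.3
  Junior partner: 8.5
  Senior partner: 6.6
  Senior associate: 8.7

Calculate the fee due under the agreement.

$46,274.50

Senior partner: 6.6 × $840 = $5,544.00
Junior partner: 8.5 × $565 = $4,802.50
Senior associate: 8.7 × $445 = $3,871.50
Junior associate: 139.3 × $250 = $34,825.00
Subtotal: $49,043.00
Write-off: 4.9 × $565 = $2,768.50
Total: $49,043.00 − $2,768.50 = $46,274.50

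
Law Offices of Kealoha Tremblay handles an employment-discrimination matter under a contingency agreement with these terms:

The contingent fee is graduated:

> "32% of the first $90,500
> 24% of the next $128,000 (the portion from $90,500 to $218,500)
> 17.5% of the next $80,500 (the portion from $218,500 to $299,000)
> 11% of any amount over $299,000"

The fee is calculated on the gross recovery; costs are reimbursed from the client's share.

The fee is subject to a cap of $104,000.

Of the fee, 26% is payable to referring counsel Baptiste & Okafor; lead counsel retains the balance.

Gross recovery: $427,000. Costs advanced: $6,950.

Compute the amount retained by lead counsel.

$65,007.15

Fee base is the gross recovery, $427,000; costs are reimbursed separately.
First $90,500 at 32% = $28,960.00
Next $128,000 at 24% = $30,720.00
Next $80,500 at 17.5% = $14,087.50
Remaining $128,000 at 11% = $14,080.00
Fee: $28,960.00 + $30,720.00 + $14,087.50 + $14,080.00 = $87,847.50
$87,847.50 is under the $104,000 cap.
Referral share: 26% of $87,847.50 = $22,840.35; lead counsel retains $87,847.50 − $22,840.35 = $65,007.15.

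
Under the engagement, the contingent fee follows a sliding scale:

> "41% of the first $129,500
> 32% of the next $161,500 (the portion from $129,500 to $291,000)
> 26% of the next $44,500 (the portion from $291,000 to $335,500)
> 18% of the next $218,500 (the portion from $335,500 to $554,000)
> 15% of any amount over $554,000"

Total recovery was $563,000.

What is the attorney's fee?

First $129,500 at 41% = $53,095.00
Next $161,500 at 32% = $51,680.00
Next $44,500 at 26% = $11,570.00
Next $218,500 at 18% = $39,330.00
Remaining $9,000 at 15% = $1,350.00
Fee: $53,095.00 + $51,680.00 + $11,570.00 + $39,330.00 + $1,350.00 = $157,025.00

$157,025.00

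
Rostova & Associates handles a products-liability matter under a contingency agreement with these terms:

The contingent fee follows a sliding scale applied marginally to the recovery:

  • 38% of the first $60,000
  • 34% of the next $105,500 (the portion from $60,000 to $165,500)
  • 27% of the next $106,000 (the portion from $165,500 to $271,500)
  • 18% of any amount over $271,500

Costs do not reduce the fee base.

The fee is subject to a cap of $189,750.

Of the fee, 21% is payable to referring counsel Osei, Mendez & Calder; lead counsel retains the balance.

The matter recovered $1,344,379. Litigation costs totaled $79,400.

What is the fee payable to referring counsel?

Fee base is the gross recovery, $1,344,379; costs are reimbursed separately.
First $60,000 at 38% = $22,800.00
Next $105,500 at 34% = $35,870.00
Next $106,000 at 27% = $28,620.00
Remaining $1,072,879 at 18% = $193,118.22
Fee: $22,800.00 + $35,870.00 + $28,620.00 + $193,118.22 = $280,408.22
$280,408.22 exceeds the $189,750 cap, so the fee is capped at $189,750.00.
Referral share: 21% of $189,750.00 = $39,847.50; lead counsel retains $189,750.00 − $39,847.50 = $149,902.50.

$39,847.50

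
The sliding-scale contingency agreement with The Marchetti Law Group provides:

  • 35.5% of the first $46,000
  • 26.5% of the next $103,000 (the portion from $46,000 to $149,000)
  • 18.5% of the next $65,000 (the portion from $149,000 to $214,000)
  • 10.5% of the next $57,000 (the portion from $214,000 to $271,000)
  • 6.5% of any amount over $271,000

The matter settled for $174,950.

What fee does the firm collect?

$48,425.75

First $46,000 at 35.5% = $16,330.00
Next $103,000 at 26.5% = $27,295.00
Remaining $25,950 at 18.5% = $4,800.75
Fee: $16,330.00 + $27,295.00 + $4,800.75 = $48,425.75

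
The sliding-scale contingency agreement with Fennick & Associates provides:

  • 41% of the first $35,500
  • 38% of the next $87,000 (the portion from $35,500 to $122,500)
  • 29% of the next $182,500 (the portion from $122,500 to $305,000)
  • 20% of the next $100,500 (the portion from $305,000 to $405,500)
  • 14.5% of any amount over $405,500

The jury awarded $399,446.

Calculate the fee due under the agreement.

$119,429.20

First $35,500 at 41% = $14,555.00
Next $87,000 at 38% = $33,060.00
Next $182,500 at 29% = $52,925.00
Remaining $94,446 at 20% = $18,889.20
Fee: $14,555.00 + $33,060.00 + $52,925.00 + $18,889.20 = $119,429.20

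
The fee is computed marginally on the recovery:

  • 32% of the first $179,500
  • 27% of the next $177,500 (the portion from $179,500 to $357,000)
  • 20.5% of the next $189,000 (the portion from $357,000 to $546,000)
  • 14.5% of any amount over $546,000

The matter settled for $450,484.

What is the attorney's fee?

First $179,500 at 32% = $57,440.00
Next $177,500 at 27% = $47,925.00
Remaining $93,484 at 20.5% = $19,164.22
Fee: $57,440.00 + $47,925.00 + $19,164.22 = $124,529.22

$124,529.22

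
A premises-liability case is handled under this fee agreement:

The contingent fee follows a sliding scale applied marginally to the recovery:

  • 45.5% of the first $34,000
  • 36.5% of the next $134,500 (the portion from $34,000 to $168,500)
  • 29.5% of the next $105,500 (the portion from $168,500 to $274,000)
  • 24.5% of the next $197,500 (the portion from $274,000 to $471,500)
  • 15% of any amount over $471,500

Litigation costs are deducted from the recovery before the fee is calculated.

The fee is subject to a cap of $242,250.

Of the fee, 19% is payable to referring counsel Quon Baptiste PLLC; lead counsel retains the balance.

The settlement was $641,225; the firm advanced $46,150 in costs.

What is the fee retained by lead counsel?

$131,713.09

Fee base (net of costs): $641,225 − $46,150 = $595,075
First $34,000 at 45.5% = $15,470.00
Next $134,500 at 36.5% = $49,092.50
Next $105,500 at 29.5% = $31,122.50
Next $197,500 at 24.5% = $48,387.50
Remaining $123,575 at 15% = $18,536.25
Fee: $15,470.00 + $49,092.50 + $31,122.50 + $48,387.50 + $18,536.25 = $162,608.75
$162,608.75 is under the $242,250 cap.
Referral share: 19% of $162,608.75 = $30,895.66; lead counsel retains $162,608.75 − $30,895.66 = $131,713.09.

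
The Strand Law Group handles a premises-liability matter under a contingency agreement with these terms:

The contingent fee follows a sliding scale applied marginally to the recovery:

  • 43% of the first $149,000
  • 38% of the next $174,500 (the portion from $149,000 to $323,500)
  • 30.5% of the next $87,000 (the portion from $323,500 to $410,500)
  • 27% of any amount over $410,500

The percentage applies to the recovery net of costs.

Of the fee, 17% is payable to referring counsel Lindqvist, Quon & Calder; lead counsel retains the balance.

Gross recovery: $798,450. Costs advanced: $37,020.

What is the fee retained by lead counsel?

$208,882.86

Fee base (net of costs): $798,450 − $37,020 = $761,430
First $149,000 at 43% = $64,070.00
Next $174,500 at 38% = $66,310.00
Next $87,000 at 30.5% = $26,535.00
Remaining $350,930 at 27% = $94,751.10
Fee: $64,070.00 + $66,310.00 + $26,535.00 + $94,751.10 = $251,666.10
Referral share: 17% of $251,666.10 = $42,783.24; lead counsel retains $251,666.10 − $42,783.24 = $208,882.86.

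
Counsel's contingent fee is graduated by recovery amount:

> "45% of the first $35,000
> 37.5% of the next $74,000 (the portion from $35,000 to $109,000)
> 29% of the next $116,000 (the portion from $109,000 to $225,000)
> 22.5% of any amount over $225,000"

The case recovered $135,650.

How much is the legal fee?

First $35,000 at 45% = $15,750.00
Next $74,000 at 37.5% = $27,750.00
Remaining $26,650 at 29% = $7,728.50
Fee: $15,750.00 + $27,750.00 + $7,728.50 = $51,228.50

$51,228.50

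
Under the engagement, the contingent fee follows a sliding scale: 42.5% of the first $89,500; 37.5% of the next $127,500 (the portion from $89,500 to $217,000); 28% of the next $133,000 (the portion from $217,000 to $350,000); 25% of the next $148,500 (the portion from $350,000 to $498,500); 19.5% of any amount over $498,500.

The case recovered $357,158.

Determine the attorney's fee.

First $89,500 at 42.5% = $38,037.50
Next $127,500 at 37.5% = $47,812.50
Next $133,000 at 28% = $37,240.00
Remaining $7,158 at 25% = $1,789.50
Fee: $38,037.50 + $47,812.50 + $37,240.00 + $1,789.50 = $124,879.50

$124,879.50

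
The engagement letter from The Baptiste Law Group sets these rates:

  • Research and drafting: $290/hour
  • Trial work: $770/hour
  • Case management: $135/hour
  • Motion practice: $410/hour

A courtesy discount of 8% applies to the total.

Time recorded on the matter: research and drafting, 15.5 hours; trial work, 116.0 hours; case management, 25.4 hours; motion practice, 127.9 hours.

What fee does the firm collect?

$137,708.36

Research and drafting: 15.5 × $290 = $4,495.00
Trial work: 116.0 × $770 = $89,320.00
Case management: 25.4 × $135 = $3,429.00
Motion practice: 127.9 × $410 = $52,439.00
Subtotal: $149,683.00
Less 8% discount: −$11,974.64
Total: $149,683.00 − $11,974.64 = $137,708.36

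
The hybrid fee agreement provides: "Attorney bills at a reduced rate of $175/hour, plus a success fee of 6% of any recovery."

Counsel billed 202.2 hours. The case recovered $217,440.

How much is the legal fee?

Hourly: 202.2 × $175 = $35,385.00
Success fee: 6% of $217,440 = $13,046.40
Total: $35,385.00 + $13,046.40 = $48,431.40

$48,431.40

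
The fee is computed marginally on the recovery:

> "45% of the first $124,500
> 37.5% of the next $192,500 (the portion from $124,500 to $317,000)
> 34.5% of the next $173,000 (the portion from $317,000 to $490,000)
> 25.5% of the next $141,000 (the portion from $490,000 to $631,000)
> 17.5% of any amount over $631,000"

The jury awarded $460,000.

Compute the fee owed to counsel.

$177,547.50

First $124,500 at 45% = $56,025.00
Next $192,500 at 37.5% = $72,187.50
Remaining $143,000 at 34.5% = $49,335.00
Fee: $56,025.00 + $72,187.50 + $49,335.00 = $177,547.50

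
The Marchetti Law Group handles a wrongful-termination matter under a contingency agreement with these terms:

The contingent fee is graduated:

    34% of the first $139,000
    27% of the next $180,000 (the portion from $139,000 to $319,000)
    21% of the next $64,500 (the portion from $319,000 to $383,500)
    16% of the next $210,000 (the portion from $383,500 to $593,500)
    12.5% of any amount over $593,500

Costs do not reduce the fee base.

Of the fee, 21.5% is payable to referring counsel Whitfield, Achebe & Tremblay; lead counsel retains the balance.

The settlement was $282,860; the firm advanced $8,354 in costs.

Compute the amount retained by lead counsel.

Fee base is the gross recovery, $282,860; costs are reimbursed separately.
First $139,000 at 34% = $47,260.00
Remaining $143,860 at 27% = $38,842.20
Fee: $47,260.00 + $38,842.20 = $86,102.20
Referral share: 21.5% of $86,102.20 = $18,511.97; lead counsel retains $86,102.20 − $18,511.97 = $67,590.23.

$67,590.23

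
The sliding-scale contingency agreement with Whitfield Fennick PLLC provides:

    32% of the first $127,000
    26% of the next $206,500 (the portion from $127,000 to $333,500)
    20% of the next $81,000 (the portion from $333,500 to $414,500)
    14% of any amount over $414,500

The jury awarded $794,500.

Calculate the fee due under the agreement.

$163,730.00

First $127,000 at 32% = $40,640.00
Next $206,500 at 26% = $53,690.00
Next $81,000 at 20% = $16,200.00
Remaining $380,000 at 14% = $53,200.00
Fee: $40,640.00 + $53,690.00 + $16,200.00 + $53,200.00 = $163,730.00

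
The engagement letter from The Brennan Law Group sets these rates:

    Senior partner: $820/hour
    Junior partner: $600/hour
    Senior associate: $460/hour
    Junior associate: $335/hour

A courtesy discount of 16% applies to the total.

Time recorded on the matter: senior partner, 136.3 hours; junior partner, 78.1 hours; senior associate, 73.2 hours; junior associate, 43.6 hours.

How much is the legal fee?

$173,799.36

Senior partner: 136.3 × $820 = $111,766.00
Junior partner: 78.1 × $600 = $46,860.00
Senior associate: 73.2 × $460 = $33,672.00
Junior associate: 43.6 × $335 = $14,606.00
Subtotal: $206,904.00
Less 16% discount: −$33,104.64
Total: $206,904.00 − $33,104.64 = $173,799.36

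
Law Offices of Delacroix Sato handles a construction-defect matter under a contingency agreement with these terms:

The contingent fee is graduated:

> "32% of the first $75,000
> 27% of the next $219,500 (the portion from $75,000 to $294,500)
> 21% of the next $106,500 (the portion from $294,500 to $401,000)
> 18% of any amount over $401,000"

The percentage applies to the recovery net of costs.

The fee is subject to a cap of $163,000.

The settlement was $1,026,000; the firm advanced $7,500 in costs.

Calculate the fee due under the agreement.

$163,000.00

Fee base (net of costs): $1,026,000 − $7,500 = $1,018,500
First $75,000 at 32% = $24,000.00
Next $219,500 at 27% = $59,265.00
Next $106,500 at 21% = $22,365.00
Remaining $617,500 at 18% = $111,150.00
Fee: $24,000.00 + $59,265.00 + $22,365.00 + $111,150.00 = $216,780.00
$216,780.00 exceeds the $163,000 cap, so the fee is capped at $163,000.00.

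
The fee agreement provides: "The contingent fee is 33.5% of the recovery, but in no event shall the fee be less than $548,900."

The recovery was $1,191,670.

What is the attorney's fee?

33.5% of $1,191,670 = $399,209.45
That is below the $548,900 minimum, so the minimum applies.

$548,900.00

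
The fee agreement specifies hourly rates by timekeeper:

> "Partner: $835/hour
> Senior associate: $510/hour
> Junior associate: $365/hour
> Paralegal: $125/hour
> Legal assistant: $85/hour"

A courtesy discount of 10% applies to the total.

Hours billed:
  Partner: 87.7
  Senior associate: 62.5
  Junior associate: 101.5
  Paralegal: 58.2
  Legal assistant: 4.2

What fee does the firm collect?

$134,805.60

Partner: 87.7 × $835 = $73,229.50
Senior associate: 62.5 × $510 = $31,875.00
Junior associate: 101.5 × $365 = $37,047.50
Paralegal: 58.2 × $125 = $7,275.00
Legal assistant: 4.2 × $85 = $357.00
Subtotal: $149,784.00
Less 10% discount: −$14,978.40
Total: $149,784.00 − $14,978.40 = $134,805.60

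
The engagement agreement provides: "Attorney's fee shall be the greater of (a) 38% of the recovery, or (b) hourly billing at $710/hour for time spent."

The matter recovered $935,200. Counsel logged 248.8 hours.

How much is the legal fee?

$355,376.00

(a) 38% of $935,200 = $355,376.00
(b) 248.8 × $710 = $176,648.00
The greater is (a): $355,376.00.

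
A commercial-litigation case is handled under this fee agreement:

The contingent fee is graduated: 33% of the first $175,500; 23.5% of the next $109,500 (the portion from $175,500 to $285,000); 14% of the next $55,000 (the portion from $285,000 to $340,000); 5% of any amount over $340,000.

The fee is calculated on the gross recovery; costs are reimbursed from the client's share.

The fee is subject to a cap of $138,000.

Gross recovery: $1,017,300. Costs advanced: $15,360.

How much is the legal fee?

Fee base is the gross recovery, $1,017,300; costs are reimbursed separately.
First $175,500 at 33% = $57,915.00
Next $109,500 at 23.5% = $25,732.50
Next $55,000 at 14% = $7,700.00
Remaining $677,300 at 5% = $33,865.00
Fee: $57,915.00 + $25,732.50 + $7,700.00 + $33,865.00 = $125,212.50
$125,212.50 is under the $138,000 cap.

$125,212.50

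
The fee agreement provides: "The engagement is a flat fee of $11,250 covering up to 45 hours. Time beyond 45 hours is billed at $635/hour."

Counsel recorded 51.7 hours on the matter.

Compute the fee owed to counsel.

$15,504.50

Flat fee: $11,250.00
Excess hours: 51.7 − 45 = 6.7
Overrun: 6.7 × $635 = $4,254.50
Total: $11,250.00 + $4,254.50 = $15,504.50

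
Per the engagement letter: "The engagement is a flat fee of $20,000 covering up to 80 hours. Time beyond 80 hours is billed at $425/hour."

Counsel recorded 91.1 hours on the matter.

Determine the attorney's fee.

Flat fee: $20,000.00
Excess hours: 91.1 − 80 = 11.1
Overrun: 11.1 × $425 = $4,717.50
Total: $20,000.00 + $4,717.50 = $24,717.50

$24,717.50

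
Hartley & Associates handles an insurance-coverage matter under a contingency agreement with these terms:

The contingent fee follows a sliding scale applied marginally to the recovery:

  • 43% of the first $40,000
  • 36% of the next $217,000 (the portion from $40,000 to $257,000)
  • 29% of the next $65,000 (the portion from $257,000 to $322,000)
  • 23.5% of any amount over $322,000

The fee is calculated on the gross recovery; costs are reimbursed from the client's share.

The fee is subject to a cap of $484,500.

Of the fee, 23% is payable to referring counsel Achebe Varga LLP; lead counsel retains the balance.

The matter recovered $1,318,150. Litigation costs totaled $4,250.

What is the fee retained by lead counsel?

Fee base is the gross recovery, $1,318,150; costs are reimbursed separately.
First $40,000 at 43% = $17,200.00
Next $217,000 at 36% = $78,120.00
Next $65,000 at 29% = $18,850.00
Remaining $996,150 at 23.5% = $234,095.25
Fee: $17,200.00 + $78,120.00 + $18,850.00 + $234,095.25 = $348,265.25
$348,265.25 is under the $484,500 cap.
Referral share: 23% of $348,265.25 = $80,101.01; lead counsel retains $348,265.25 − $80,101.01 = $268,164.24.

$268,164.24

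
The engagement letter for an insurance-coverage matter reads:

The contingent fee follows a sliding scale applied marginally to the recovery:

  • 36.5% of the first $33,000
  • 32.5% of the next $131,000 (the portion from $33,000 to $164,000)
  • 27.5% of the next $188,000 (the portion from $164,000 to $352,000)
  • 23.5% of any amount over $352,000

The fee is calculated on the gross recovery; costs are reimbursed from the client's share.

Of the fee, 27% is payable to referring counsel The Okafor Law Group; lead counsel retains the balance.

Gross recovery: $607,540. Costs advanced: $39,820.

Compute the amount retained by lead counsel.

Fee base is the gross recovery, $607,540; costs are reimbursed separately.
First $33,000 at 36.5% = $12,045.00
Next $131,000 at 32.5% = $42,575.00
Next $188,000 at 27.5% = $51,700.00
Remaining $255,540 at 23.5% = $60,051.90
Fee: $12,045.00 + $42,575.00 + $51,700.00 + $60,051.90 = $166,371.90
Referral share: 27% of $166,371.90 = $44,920.41; lead counsel retains $166,371.90 − $44,920.41 = $121,451.49.

$121,451.49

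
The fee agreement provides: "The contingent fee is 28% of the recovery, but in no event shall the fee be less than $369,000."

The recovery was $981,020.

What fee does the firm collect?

28% of $981,020 = $274,685.60
That is below the $369,000 minimum, so the minimum applies.

$369,000.00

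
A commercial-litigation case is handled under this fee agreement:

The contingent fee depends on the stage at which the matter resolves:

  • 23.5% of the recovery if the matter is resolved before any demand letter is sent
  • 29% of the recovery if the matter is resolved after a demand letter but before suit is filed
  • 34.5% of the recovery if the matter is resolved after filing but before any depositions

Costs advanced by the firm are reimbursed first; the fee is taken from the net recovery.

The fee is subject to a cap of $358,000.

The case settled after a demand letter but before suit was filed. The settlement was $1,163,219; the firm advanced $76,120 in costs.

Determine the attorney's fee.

$315,258.71

Fee base (net of costs): $1,163,219 − $76,120 = $1,087,099
The matter settled after a demand letter but before suit was filed, so the 29% rate applies.
$1,087,099 × 29% = $315,258.71
$315,258.71 is under the $358,000 cap.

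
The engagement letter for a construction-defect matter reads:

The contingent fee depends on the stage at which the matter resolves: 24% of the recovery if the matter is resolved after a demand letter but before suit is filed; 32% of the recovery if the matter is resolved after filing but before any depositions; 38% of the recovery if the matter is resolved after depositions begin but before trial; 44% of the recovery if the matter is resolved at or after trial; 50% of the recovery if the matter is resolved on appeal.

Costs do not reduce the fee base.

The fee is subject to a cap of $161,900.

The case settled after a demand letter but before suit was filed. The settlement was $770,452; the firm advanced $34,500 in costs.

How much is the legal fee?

$161,900.00

Fee base is the gross recovery, $770,452; costs are reimbursed separately.
The matter settled after a demand letter but before suit was filed, so the 24% rate applies.
$770,452 × 24% = $184,908.48
$184,908.48 exceeds the $161,900 cap, so the fee is capped at $161,900.00.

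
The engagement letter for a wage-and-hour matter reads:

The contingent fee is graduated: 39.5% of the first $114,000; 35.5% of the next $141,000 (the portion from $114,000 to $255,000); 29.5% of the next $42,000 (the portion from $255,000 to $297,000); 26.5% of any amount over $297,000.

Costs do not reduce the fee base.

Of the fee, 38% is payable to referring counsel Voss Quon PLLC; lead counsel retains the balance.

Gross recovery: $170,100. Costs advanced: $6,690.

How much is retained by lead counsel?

Fee base is the gross recovery, $170,100; costs are reimbursed separately.
First $114,000 at 39.5% = $45,030.00
Remaining $56,100 at 35.5% = $19,915.50
Fee: $45,030.00 + $19,915.50 = $64,945.50
Referral share: 38% of $64,945.50 = $24,679.29; lead counsel retains $64,945.50 − $24,679.29 = $40,266.21.

$40,266.21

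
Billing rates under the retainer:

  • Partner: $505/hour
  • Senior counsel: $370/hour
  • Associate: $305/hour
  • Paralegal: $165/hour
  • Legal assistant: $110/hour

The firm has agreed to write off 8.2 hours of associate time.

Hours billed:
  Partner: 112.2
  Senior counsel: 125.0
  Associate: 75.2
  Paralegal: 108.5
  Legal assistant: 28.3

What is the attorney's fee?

$144,361.50

Partner: 112.2 × $505 = $56,661.00
Senior counsel: 125.0 × $370 = $46,250.00
Associate: 75.2 × $305 = $22,936.00
Paralegal: 108.5 × $165 = $17,902.50
Legal assistant: 28.3 × $110 = $3,113.00
Subtotal: $146,862.50
Write-off: 8.2 × $305 = $2,501.00
Total: $146,862.50 − $2,501.00 = $144,361.50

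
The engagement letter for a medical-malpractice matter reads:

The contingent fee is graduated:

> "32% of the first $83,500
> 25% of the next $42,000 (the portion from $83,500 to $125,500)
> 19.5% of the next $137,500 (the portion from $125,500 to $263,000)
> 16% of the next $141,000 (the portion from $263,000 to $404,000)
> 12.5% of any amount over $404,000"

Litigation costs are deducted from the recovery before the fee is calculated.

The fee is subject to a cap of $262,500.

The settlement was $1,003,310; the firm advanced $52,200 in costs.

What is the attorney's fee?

$154,981.25

Fee base (net of costs): $1,003,310 − $52,200 = $951,110
First $83,500 at 32% = $26,720.00
Next $42,000 at 25% = $10,500.00
Next $137,500 at 19.5% = $26,812.50
Next $141,000 at 16% = $22,560.00
Remaining $547,110 at 12.5% = $68,388.75
Fee: $26,720.00 + $10,500.00 + $26,812.50 + $22,560.00 + $68,388.75 = $154,981.25
$154,981.25 is under the $262,500 cap.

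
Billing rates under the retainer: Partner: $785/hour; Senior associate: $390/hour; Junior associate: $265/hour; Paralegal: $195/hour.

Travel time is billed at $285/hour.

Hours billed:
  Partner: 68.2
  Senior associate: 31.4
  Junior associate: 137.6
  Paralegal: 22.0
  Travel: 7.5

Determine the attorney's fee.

$108,674.50

Partner: 68.2 × $785 = $53,537.00
Senior associate: 31.4 × $390 = $12,246.00
Junior associate: 137.6 × $265 = $36,464.00
Paralegal: 22.0 × $195 = $4,290.00
Subtotal: $53,537.00 + $12,246.00 + $36,464.00 + $4,290.00 = $106,537.00
Travel: 7.5 × $285 = $2,137.50
Total: $106,537.00 + $2,137.50 = $108,674.50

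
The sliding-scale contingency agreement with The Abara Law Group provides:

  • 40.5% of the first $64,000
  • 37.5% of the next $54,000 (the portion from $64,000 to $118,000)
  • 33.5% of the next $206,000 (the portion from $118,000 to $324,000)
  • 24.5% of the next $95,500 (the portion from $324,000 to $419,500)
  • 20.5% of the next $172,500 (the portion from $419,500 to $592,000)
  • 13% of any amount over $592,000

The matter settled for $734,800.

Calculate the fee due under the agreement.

$192,504.00

First $64,000 at 40.5% = $25,920.00
Next $54,000 at 37.5% = $20,250.00
Next $206,000 at 33.5% = $69,010.00
Next $95,500 at 24.5% = $23,397.50
Next $172,500 at 20.5% = $35,362.50
Remaining $142,800 at 13% = $18,564.00
Fee: $25,920.00 + $20,250.00 + $69,010.00 + $23,397.50 + $35,362.50 + $18,564.00 = $192,504.00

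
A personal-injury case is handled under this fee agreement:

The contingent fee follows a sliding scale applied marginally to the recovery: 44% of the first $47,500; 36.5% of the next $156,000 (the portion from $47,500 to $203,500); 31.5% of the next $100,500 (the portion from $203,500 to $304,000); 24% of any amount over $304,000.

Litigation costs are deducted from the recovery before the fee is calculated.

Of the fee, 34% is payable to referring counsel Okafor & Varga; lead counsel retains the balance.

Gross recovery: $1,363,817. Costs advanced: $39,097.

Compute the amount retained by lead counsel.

$233,950.40

Fee base (net of costs): $1,363,817 − $39,097 = $1,324,720
First $47,500 at 44% = $20,900.00
Next $156,000 at 36.5% = $56,940.00
Next $100,500 at 31.5% = $31,657.50
Remaining $1,020,720 at 24% = $244,972.80
Fee: $20,900.00 + $56,940.00 + $31,657.50 + $244,972.80 = $354,470.30
Referral share: 34% of $354,470.30 = $120,519.90; lead counsel retains $354,470.30 − $120,519.90 = $233,950.40.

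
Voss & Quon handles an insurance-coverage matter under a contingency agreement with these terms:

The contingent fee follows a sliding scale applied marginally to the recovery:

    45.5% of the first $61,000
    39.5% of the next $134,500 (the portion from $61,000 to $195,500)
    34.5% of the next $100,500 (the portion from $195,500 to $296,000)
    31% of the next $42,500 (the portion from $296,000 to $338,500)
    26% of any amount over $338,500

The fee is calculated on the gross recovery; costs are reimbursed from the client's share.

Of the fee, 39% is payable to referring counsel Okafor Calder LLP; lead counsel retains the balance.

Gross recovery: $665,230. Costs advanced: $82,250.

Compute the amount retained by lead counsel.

Fee base is the gross recovery, $665,230; costs are reimbursed separately.
First $61,000 at 45.5% = $27,755.00
Next $134,500 at 39.5% = $53,127.50
Next $100,500 at 34.5% = $34,672.50
Next $42,500 at 31% = $13,175.00
Remaining $326,730 at 26% = $84,949.80
Fee: $27,755.00 + $53,127.50 + $34,672.50 + $13,175.00 + $84,949.80 = $213,679.80
Referral share: 39% of $213,679.80 = $83,335.12; lead counsel retains $213,679.80 − $83,335.12 = $130,344.68.

$130,344.68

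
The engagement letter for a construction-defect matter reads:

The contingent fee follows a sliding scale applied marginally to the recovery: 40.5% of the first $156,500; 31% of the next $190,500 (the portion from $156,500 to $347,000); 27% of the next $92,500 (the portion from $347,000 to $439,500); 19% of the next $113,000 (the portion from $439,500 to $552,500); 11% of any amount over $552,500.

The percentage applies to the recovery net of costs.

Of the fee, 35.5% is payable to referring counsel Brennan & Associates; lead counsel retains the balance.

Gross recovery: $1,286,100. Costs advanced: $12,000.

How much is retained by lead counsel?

$160,126.73

Fee base (net of costs): $1,286,100 − $12,000 = $1,274,100
First $156,500 at 40.5% = $63,382.50
Next $190,500 at 31% = $59,055.00
Next $92,500 at 27% = $24,975.00
Next $113,000 at 19% = $21,470.00
Remaining $721,600 at 11% = $79,376.00
Fee: $63,382.50 + $59,055.00 + $24,975.00 + $21,470.00 + $79,376.00 = $248,258.50
Referral share: 35.5% of $248,258.50 = $88,131.77; lead counsel retains $248,258.50 − $88,131.77 = $160,126.73.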